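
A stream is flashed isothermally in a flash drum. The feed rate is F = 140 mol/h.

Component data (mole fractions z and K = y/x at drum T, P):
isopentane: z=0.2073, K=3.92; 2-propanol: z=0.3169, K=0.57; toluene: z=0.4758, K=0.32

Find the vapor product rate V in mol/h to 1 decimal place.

V = 11.9 mol/h

Material balance + equilibrium reduce to Σ zᵢ(Kᵢ−1)/(1+ψ(Kᵢ−1)) = 0.
Check two-phase: ΣzᵢKᵢ = 1.1455 > 1 and Σzᵢ/Kᵢ = 2.0957 > 1, so g(0) = 0.1455 > 0 and g(1) = -1.0957 < 0.
Newton iteration, ψ⁰ = 0.65:
  ψ = 0.6500: g = -0.56008, g' = -1.0299 → ψ = 0.1062
  ψ = 0.1062: g = -0.02947, g' = -1.3498 → ψ = 0.0844
  ψ = 0.0844: g = 0.00105, g' = -1.4486 → ψ = 0.0851
Converged at ψ = 0.0851.
Then V = ψ·F = 0.0851·140 = 11.9 mol/h and L = F − V = 128.1 mol/h.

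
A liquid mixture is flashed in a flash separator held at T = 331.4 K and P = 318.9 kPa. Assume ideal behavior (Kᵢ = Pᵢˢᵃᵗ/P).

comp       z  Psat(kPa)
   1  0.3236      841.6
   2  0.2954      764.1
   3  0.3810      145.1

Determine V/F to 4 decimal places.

Raoult's law: Kᵢ = Pᵢˢᵃᵗ/P = Pᵢˢᵃᵗ/318.9.
  K_1 = 841.6/318.9 = 2.639072, K_2 = 764.1/318.9 = 2.396049, K_3 = 145.1/318.9 = 0.455002
Iterate (Newton) starting at V/F = 0.43:
  V/F = 0.4300: g = 0.29762, g' = -0.7170 → V/F = 0.8451
  V/F = 0.8451: g = 0.02662, g' = -0.6629 → V/F = 0.8853
  V/F = 0.8853: g = -0.00037, g' = -0.6824 → V/F = 0.8847
Converged at V/F = 0.8847.

V/F = 0.8847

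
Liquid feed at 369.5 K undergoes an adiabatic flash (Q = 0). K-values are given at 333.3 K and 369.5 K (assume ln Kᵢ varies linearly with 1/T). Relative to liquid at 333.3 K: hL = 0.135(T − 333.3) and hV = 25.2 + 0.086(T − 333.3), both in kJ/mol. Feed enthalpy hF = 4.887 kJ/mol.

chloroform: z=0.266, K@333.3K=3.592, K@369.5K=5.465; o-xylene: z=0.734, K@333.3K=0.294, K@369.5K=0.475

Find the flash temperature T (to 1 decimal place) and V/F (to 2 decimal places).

T = 341.6 K, V/F = 0.15

Adiabatic flash: solve Rachford–Rice at each trial T, then check hF = ψ·hV(T) + (1−ψ)·hL(T).
  T = 333.3 K: K = (3.592, 0.294), RR gives ψ = 0.094, H_out = 2.359 kJ/mol
  T = 369.5 K: K = (5.465, 0.475), RR gives ψ = 0.342, H_out = 12.905 kJ/mol
  T = 351.4 K: K = (4.479, 0.378), RR gives ψ = 0.217, H_out = 7.717 kJ/mol
  T = 342.4 K: K = (4.025, 0.335), RR gives ψ = 0.157, H_out = 5.122 kJ/mol
  T = 337.9 K: K = (3.808, 0.314), RR gives ψ = 0.126, H_out = 3.780 kJ/mol
  T = 340.1 K: K = (3.913, 0.324), RR gives ψ = 0.142, H_out = 4.441 kJ/mol
Linear interpolation between T = 340.1 (H_out = 4.441) and T = 342.4 (H_out = 5.122) on hF = 4.887 gives T ≈ 341.6 K, at which ψ = 0.15.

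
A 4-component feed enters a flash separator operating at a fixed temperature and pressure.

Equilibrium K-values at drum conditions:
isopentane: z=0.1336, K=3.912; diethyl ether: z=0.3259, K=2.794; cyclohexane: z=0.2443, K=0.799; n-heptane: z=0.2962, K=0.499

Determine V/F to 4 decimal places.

Material balance + equilibrium reduce to Σ zᵢ(Kᵢ−1)/(1+V/F(Kᵢ−1)) = 0.
Feasibility: ΣzᵢKᵢ = 1.7762, Σzᵢ/Kᵢ = 1.0501 — both > 1, two phases present.
Newton–Raphson from V/F = 0.5:
  V/F = 0.5000: g = 0.21403, g' = -0.6238 → V/F = 0.8431
  V/F = 0.8431: g = 0.02927, g' = -0.4982 → V/F = 0.9018
  V/F = 0.9018: g = -0.00006, g' = -0.5013 → V/F = 0.9017
Converged at V/F = 0.9017.

V/F = 0.9017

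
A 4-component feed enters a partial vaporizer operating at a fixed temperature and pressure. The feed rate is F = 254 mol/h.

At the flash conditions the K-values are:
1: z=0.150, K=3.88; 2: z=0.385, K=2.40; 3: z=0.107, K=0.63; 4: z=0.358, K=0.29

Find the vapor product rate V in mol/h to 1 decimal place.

V = 141.0 mol/h

Material balance + equilibrium reduce to Σ zᵢ(Kᵢ−1)/(1+β(Kᵢ−1)) = 0.
Check two-phase: ΣzᵢKᵢ = 1.677 > 1 and Σzᵢ/Kᵢ = 1.603 > 1, so g(0) = 0.677 > 0 and g(1) = -0.603 < 0.
Newton–Raphson from β = 0.44:
  β = 0.440: g = 0.1071, g' = -0.934 → β = 0.555
Converged at β = 0.555.
Then V = β·F = 0.5553·254 = 141.0 mol/h and L = F − V = 113.0 mol/h.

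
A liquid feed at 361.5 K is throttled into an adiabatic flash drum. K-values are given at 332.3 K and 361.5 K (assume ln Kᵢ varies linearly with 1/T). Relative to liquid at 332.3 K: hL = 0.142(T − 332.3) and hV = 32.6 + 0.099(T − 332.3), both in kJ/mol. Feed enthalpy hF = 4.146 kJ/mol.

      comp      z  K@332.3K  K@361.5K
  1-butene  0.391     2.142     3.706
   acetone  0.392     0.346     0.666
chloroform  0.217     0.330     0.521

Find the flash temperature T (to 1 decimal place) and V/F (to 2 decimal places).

Adiabatic flash: solve Rachford–Rice at each trial T, then check hF = ψ·hV(T) + (1−ψ)·hL(T).
  T = 332.3 K: K = (2.142, 0.346, 0.330), RR gives ψ = 0.059, H_out = 1.937 kJ/mol
  T = 361.5 K: K = (3.706, 0.666, 0.521), RR gives ψ = 0.774, H_out = 28.417 kJ/mol
  T = 346.9 K: K = (2.850, 0.487, 0.419), RR gives ψ = 0.397, H_out = 14.782 kJ/mol
  T = 339.6 K: K = (2.478, 0.412, 0.373), RR gives ψ = 0.237, H_out = 8.700 kJ/mol
  T = 336.0 K: K = (2.308, 0.378, 0.351), RR gives ψ = 0.154, H_out = 5.514 kJ/mol
  T = 334.1 K: K = (2.222, 0.361, 0.340), RR gives ψ = 0.107, H_out = 3.725 kJ/mol
Linear interpolation between T = 334.1 (H_out = 3.725) and T = 336.0 (H_out = 5.514) on hF = 4.146 gives T ≈ 334.5 K, at which ψ = 0.12.

T = 334.5 K, V/F = 0.12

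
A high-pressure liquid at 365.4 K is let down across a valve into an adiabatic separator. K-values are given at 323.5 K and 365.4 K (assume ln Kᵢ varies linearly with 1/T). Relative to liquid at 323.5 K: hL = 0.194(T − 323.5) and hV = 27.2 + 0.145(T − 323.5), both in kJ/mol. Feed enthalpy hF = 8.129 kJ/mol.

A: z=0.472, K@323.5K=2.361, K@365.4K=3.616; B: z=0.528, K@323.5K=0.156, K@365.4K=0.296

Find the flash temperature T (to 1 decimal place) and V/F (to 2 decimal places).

Adiabatic flash: solve Rachford–Rice at each trial T, then check hF = ψ·hV(T) + (1−ψ)·hL(T).
  T = 323.5 K: K = (2.361, 0.156), RR gives ψ = 0.171, H_out = 4.659 kJ/mol
  T = 365.4 K: K = (3.616, 0.296), RR gives ψ = 0.469, H_out = 19.913 kJ/mol
  T = 344.4 K: K = (2.959, 0.219), RR gives ψ = 0.335, H_out = 12.816 kJ/mol
  T = 333.9 K: K = (2.651, 0.186), RR gives ψ = 0.260, H_out = 8.951 kJ/mol
  T = 328.7 K: K = (2.504, 0.170), RR gives ψ = 0.218, H_out = 6.880 kJ/mol
  T = 331.3 K: K = (2.577, 0.178), RR gives ψ = 0.239, H_out = 7.932 kJ/mol
  T = 332.6 K: K = (2.614, 0.182), RR gives ψ = 0.250, H_out = 8.445 kJ/mol
Linear interpolation between T = 331.3 (H_out = 7.932) and T = 332.6 (H_out = 8.445) on hF = 8.129 gives T ≈ 331.8 K, at which ψ = 0.24.

T = 331.8 K, V/F = 0.24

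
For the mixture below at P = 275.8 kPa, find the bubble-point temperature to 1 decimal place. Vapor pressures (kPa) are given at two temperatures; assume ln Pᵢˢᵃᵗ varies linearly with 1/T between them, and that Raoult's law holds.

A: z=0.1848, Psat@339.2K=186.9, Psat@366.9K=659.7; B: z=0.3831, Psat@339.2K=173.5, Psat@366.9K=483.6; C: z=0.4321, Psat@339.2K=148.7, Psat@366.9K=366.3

T = 352.4 K

Bubble-point temperature: ΣzᵢPᵢˢᵃᵗ(T) = P. Interpolate ln Pᵢˢᵃᵗ = aᵢ + bᵢ/T.
  T = 339.2 K: ΣzᵢPᵢˢᵃᵗ = 165.26 kPa
  T = 366.9 K: ΣzᵢPᵢˢᵃᵗ = 465.46 kPa
  T = 353.0 K: ΣzᵢPᵢˢᵃᵗ = 281.86 kPa
  T = 346.1 K: ΣzᵢPᵢˢᵃᵗ = 216.84 kPa
  T = 349.6 K: ΣzᵢPᵢˢᵃᵗ = 247.98 kPa
  T = 351.3 K: ΣzᵢPᵢˢᵃᵗ = 264.45 kPa
Interpolating between 351.3 K and 353.0 K gives T ≈ 352.4 K.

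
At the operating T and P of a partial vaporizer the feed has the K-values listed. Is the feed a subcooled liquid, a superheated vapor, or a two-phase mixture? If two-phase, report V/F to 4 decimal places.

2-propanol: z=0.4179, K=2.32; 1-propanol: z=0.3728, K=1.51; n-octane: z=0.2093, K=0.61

superheated vapor

ΣzᵢKᵢ = 1.6601; Σzᵢ/Kᵢ = 0.7701.
Since Σzᵢ/Kᵢ < 1 the mixture is above its dew point — single vapor phase.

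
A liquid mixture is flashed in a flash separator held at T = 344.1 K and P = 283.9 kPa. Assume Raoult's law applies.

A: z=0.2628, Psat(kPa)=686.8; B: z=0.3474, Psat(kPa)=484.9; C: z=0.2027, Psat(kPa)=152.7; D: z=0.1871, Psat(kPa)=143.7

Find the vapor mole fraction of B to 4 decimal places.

y_B = 0.3670

Raoult's law: Kᵢ = Pᵢˢᵃᵗ/P = Pᵢˢᵃᵗ/283.9.
  K_A = 686.8/283.9 = 2.419162, K_B = 484.9/283.9 = 1.707996, K_C = 152.7/283.9 = 0.537865, K_D = 143.7/283.9 = 0.506164
Rachford–Rice: g(V/F) = Σ zᵢ(Kᵢ−1)/(1+V/F(Kᵢ−1)) = 0.
Feasibility: ΣzᵢKᵢ = 1.4328, Σzᵢ/Kᵢ = 1.0585 — both > 1, two phases present.
Newton iteration, V/F⁰ = 0.5:
  V/F = 0.5000: g = 0.15529, g' = -0.4298 → V/F = 0.8614
  V/F = 0.8614: g = 0.00419, g' = -0.4320 → V/F = 0.8710
Converged at V/F = 0.8710.
Compositions from xᵢ = zᵢ/(1+V/F(Kᵢ−1)), yᵢ = Kᵢxᵢ:
  A: x = 0.1175, y = 0.2843
  B: x = 0.2149, y = 0.3670
  C: x = 0.3393, y = 0.1825
  D: x = 0.3283, y = 0.1662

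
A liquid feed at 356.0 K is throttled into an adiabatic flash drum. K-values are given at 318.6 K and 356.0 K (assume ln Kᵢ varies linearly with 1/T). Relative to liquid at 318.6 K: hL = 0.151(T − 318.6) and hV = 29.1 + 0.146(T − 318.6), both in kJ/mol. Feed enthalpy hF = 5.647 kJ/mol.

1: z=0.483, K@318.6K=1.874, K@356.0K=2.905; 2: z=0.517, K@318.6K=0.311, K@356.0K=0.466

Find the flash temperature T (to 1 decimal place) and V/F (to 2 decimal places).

Adiabatic flash: solve Rachford–Rice at each trial T, then check hF = ψ·hV(T) + (1−ψ)·hL(T).
  T = 318.6 K: K = (1.874, 0.311), RR gives ψ = 0.109, H_out = 3.186 kJ/mol
  T = 356.0 K: K = (2.905, 0.466), RR gives ψ = 0.633, H_out = 23.952 kJ/mol
  T = 337.3 K: K = (2.362, 0.385), RR gives ψ = 0.406, H_out = 14.591 kJ/mol
  T = 328.0 K: K = (2.112, 0.347), RR gives ψ = 0.275, H_out = 9.411 kJ/mol
  T = 323.3 K: K = (1.991, 0.329), RR gives ψ = 0.198, H_out = 6.470 kJ/mol
  T = 321.0 K: K = (1.933, 0.320), RR gives ψ = 0.156, H_out = 4.914 kJ/mol
Linear interpolation between T = 321.0 (H_out = 4.914) and T = 323.3 (H_out = 6.470) on hF = 5.647 gives T ≈ 322.1 K, at which ψ = 0.18.

T = 322.1 K, V/F = 0.18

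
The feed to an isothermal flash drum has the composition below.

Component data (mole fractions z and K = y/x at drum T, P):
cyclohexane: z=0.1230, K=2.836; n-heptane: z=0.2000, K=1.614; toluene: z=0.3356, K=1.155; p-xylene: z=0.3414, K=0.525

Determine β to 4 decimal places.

Newton–Raphson from β = 0.5:
  β = 0.5000: g = 0.04730, g' = -0.2963 → β = 0.6596
  β = 0.6596: g = 0.00057, g' = -0.2930 → β = 0.6616
Converged at β = 0.6616.

β = 0.6616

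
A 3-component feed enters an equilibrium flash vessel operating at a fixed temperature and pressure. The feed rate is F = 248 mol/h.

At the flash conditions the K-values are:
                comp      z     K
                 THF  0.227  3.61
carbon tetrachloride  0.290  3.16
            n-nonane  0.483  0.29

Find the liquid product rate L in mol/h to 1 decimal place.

Rachford–Rice: g(β) = Σ zᵢ(Kᵢ−1)/(1+β(Kᵢ−1)) = 0.
Feasibility: ΣzᵢKᵢ = 1.876, Σzᵢ/Kᵢ = 1.820 — both > 1, two phases present.
Iterate (Newton) starting at β = 0.5:
  β = 0.500: g = 0.0265, g' = -1.189 → β = 0.522
Converged at β = 0.522.
Then V = β·F = 0.5223·248 = 129.5 mol/h and L = F − V = 118.5 mol/h.

L = 118.5 mol/h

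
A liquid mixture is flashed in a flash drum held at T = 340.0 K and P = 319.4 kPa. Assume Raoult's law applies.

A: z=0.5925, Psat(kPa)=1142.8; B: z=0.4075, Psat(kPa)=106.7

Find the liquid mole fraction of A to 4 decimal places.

Raoult's law: Kᵢ = Pᵢˢᵃᵗ/P = Pᵢˢᵃᵗ/319.4.
  K_A = 1142.8/319.4 = 3.577959, K_B = 106.7/319.4 = 0.334064
Rachford–Rice: g(β) = Σ zᵢ(Kᵢ−1)/(1+β(Kᵢ−1)) = 0.
Check two-phase: ΣzᵢKᵢ = 2.2561 > 1 and Σzᵢ/Kᵢ = 1.3854 > 1, so g(0) = 1.2561 > 0 and g(1) = -0.3854 < 0.
Binary case is linear: z₁(K₁−1)(1+β(K₂−1)) + z₂(K₂−1)(1+β(K₁−1)) = 0
⇒ β = [z₁(K₁−1)+z₂(K₂−1)] / [−(K₁−1)(K₂−1)] = 1.25607/1.71676 = 0.7317
Compositions from xᵢ = zᵢ/(1+β(Kᵢ−1)), yᵢ = Kᵢxᵢ:
  A: x = 0.2053, y = 0.7345
  B: x = 0.7947, y = 0.2655

x_A = 0.2053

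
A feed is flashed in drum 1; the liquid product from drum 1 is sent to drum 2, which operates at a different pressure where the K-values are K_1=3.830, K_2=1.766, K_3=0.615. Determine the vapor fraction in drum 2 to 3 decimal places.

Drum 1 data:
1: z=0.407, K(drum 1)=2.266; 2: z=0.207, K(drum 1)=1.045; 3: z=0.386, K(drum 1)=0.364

V/F (drum 2) = 0.863

Drum 1:
Newton–Raphson from ψ₁ = 0.5:
  ψ₁ = 0.500: g = -0.0353, g' = -0.581 → ψ₁ = 0.439
Converged at ψ₁ = 0.439.
Drum-1 compositions:
  1: x = 0.262, y = 0.593
  2: x = 0.203, y = 0.212
  3: x = 0.535, y = 0.195
Drum-2 feed = drum-1 liquid: z₂ = (0.2617, 0.2030, 0.5353).
Drum 2:
Newton iteration, ψ₂⁰ = 0.58:
  ψ₂ = 0.580: g = 0.1227, g' = -0.489 → ψ₂ = 0.831
  ψ₂ = 0.831: g = 0.0130, g' = -0.403 → ψ₂ = 0.863
Converged at ψ₂ = 0.863.
  1: x = 0.076, y = 0.291
  2: x = 0.122, y = 0.216
  3: x = 0.802, y = 0.493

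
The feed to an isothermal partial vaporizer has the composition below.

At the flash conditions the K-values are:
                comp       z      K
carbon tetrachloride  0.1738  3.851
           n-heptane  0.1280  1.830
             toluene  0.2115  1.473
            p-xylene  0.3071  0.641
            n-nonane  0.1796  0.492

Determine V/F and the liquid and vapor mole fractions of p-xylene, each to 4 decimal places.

V/F = 0.7474, x_p-xylene = 0.4197, y_p-xylene = 0.2690

Material balance + equilibrium reduce to Σ zᵢ(Kᵢ−1)/(1+V/F(Kᵢ−1)) = 0.
Check two-phase: ΣzᵢKᵢ = 1.5003 > 1 and Σzᵢ/Kᵢ = 1.1028 > 1, so g(0) = 0.5003 > 0 and g(1) = -0.1028 < 0.
Newton–Raphson from V/F = 0.5:
  V/F = 0.5000: g = 0.10361, g' = -0.4572 → V/F = 0.7266
  V/F = 0.7266: g = 0.00827, g' = -0.3991 → V/F = 0.7473
  V/F = 0.7473: g = 0.00001, g' = -0.3979 → V/F = 0.7474
Converged at V/F = 0.7474.
Compositions from xᵢ = zᵢ/(1+V/F(Kᵢ−1)), yᵢ = Kᵢxᵢ:
  carbon tetrachloride: x = 0.0555, y = 0.2138
  n-heptane: x = 0.0790, y = 0.1446
  toluene: x = 0.1563, y = 0.2302
  p-xylene: x = 0.4197, y = 0.2690
  n-nonane: x = 0.2895, y = 0.1424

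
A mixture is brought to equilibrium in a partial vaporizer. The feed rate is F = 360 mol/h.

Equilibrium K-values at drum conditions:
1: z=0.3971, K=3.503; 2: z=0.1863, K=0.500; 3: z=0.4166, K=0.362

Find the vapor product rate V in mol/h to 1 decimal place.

Let ψ = V/F and solve Σ zᵢ(Kᵢ−1)/(1+ψ(Kᵢ−1)) = 0.
g(0) = ΣzᵢKᵢ − 1 = 0.6350 and g(1) = 1 − Σzᵢ/Kᵢ = -0.6368, so a root lies in (0, 1).
Newton iteration, ψ⁰ = 0.44:
  ψ = 0.4400: g = -0.01594, g' = -0.9677 → ψ = 0.4235
  ψ = 0.4235: g = 0.00009, g' = -0.9796 → ψ = 0.4236
Converged at ψ = 0.4236.
Then V = ψ·F = 0.4236·360 = 152.5 mol/h and L = F − V = 207.5 mol/h.

V = 152.5 mol/h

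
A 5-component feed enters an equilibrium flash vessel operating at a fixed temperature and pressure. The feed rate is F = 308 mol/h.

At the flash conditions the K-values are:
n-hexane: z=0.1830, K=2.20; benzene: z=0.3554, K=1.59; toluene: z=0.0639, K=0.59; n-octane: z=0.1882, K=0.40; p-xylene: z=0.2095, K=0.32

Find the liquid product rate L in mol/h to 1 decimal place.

Rachford–Rice: g(β) = Σ zᵢ(Kᵢ−1)/(1+β(Kᵢ−1)) = 0.
Check two-phase: ΣzᵢKᵢ = 1.1477 > 1 and Σzᵢ/Kᵢ = 1.5402 > 1, so g(0) = 0.1477 > 0 and g(1) = -0.5402 < 0.
Iterate (Newton) starting at β = 0.52:
  β = 0.5200: g = -0.12214, g' = -0.5647 → β = 0.3037
  β = 0.3037: g = -0.00878, g' = -0.4997 → β = 0.2861
Converged at β = 0.2861.
Then V = β·F = 0.2861·308 = 88.1 mol/h and L = F − V = 219.9 mol/h.

L = 219.9 mol/h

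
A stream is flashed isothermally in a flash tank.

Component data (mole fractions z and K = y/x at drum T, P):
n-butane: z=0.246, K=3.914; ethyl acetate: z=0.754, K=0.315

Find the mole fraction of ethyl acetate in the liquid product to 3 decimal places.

x_ethyl acetate = 0.810

Rachford–Rice: g(β) = Σ zᵢ(Kᵢ−1)/(1+β(Kᵢ−1)) = 0.
Feasibility: ΣzᵢKᵢ = 1.200, Σzᵢ/Kᵢ = 2.457 — both > 1, two phases present.
Binary case is linear: z₁(K₁−1)(1+β(K₂−1)) + z₂(K₂−1)(1+β(K₁−1)) = 0
⇒ β = [z₁(K₁−1)+z₂(K₂−1)] / [−(K₁−1)(K₂−1)] = 0.2004/1.9961 = 0.100
Compositions from xᵢ = zᵢ/(1+β(Kᵢ−1)), yᵢ = Kᵢxᵢ:
  n-butane: x = 0.190, y = 0.745
  ethyl acetate: x = 0.810, y = 0.255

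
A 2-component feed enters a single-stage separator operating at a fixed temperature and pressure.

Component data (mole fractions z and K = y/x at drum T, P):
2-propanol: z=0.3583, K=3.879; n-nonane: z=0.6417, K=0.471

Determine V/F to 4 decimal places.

V/F = 0.4544

Material balance + equilibrium reduce to Σ zᵢ(Kᵢ−1)/(1+V/F(Kᵢ−1)) = 0.
Feasibility: ΣzᵢKᵢ = 1.6921, Σzᵢ/Kᵢ = 1.4548 — both > 1, two phases present.
Binary case is linear: z₁(K₁−1)(1+V/F(K₂−1)) + z₂(K₂−1)(1+V/F(K₁−1)) = 0
⇒ V/F = [z₁(K₁−1)+z₂(K₂−1)] / [−(K₁−1)(K₂−1)] = 0.69209/1.52299 = 0.4544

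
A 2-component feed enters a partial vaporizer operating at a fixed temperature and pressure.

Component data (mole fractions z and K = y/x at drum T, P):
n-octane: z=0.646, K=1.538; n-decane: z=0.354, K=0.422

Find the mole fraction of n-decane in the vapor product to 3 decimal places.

y_n-decane = 0.203

Rachford–Rice: g(ψ) = Σ zᵢ(Kᵢ−1)/(1+ψ(Kᵢ−1)) = 0.
g(0) = ΣzᵢKᵢ − 1 = 0.143 and g(1) = 1 − Σzᵢ/Kᵢ = -0.259, so a root lies in (0, 1).
Binary case is linear: z₁(K₁−1)(1+ψ(K₂−1)) + z₂(K₂−1)(1+ψ(K₁−1)) = 0
⇒ ψ = [z₁(K₁−1)+z₂(K₂−1)] / [−(K₁−1)(K₂−1)] = 0.1429/0.3110 = 0.460
Compositions from xᵢ = zᵢ/(1+ψ(Kᵢ−1)), yᵢ = Kᵢxᵢ:
  n-octane: x = 0.518, y = 0.797
  n-decane: x = 0.482, y = 0.203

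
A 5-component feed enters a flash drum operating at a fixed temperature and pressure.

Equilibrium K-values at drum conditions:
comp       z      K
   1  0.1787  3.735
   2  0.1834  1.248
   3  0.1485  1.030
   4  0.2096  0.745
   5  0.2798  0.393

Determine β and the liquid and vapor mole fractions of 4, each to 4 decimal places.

Rachford–Rice: g(β) = Σ zᵢ(Kᵢ−1)/(1+β(Kᵢ−1)) = 0.
g(0) = ΣzᵢKᵢ − 1 = 0.3154 and g(1) = 1 − Σzᵢ/Kᵢ = -0.3323, so a root lies in (0, 1).
Newton iteration, β⁰ = 0.41:
  β = 0.4100: g = -0.00972, g' = -0.5062 → β = 0.3908
  β = 0.3908: g = 0.00009, g' = -0.5158 → β = 0.3910
Converged at β = 0.3910.
Compositions from xᵢ = zᵢ/(1+β(Kᵢ−1)), yᵢ = Kᵢxᵢ:
  1: x = 0.0864, y = 0.3225
  2: x = 0.1672, y = 0.2087
  3: x = 0.1468, y = 0.1512
  4: x = 0.2328, y = 0.1734
  5: x = 0.3669, y = 0.1442

β = 0.3910, x_4 = 0.2328, y_4 = 0.1734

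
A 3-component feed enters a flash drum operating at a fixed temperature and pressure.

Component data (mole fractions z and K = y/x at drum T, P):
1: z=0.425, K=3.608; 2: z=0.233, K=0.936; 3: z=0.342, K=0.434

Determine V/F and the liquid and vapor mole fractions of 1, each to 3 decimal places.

Rachford–Rice: g(V/F) = Σ zᵢ(Kᵢ−1)/(1+V/F(Kᵢ−1)) = 0.
Feasibility: ΣzᵢKᵢ = 1.900, Σzᵢ/Kᵢ = 1.155 — both > 1, two phases present.
Newton–Raphson from V/F = 0.34:
  V/F = 0.340: g = 0.3325, g' = -0.981 → V/F = 0.679
  V/F = 0.679: g = 0.0701, g' = -0.667 → V/F = 0.784
  V/F = 0.784: g = 0.0003, g' = -0.667 → V/F = 0.785
Converged at V/F = 0.785.
Compositions from xᵢ = zᵢ/(1+V/F(Kᵢ−1)), yᵢ = Kᵢxᵢ:
  1: x = 0.140, y = 0.503
  2: x = 0.245, y = 0.230
  3: x = 0.615, y = 0.267

V/F = 0.785, x_1 = 0.140, y_1 = 0.503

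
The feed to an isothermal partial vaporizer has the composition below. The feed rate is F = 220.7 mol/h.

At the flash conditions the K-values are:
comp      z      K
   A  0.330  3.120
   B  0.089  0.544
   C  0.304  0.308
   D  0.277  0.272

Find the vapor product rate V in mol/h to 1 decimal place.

V = 37.8 mol/h

Iterate (Newton) starting at ψ = 0.55:
  ψ = 0.550: g = -0.4071, g' = -1.137 → ψ = 0.192
  ψ = 0.192: g = -0.0242, g' = -1.164 → ψ = 0.171
Converged at ψ = 0.171.
Then V = ψ·F = 0.1714·220.7 = 37.8 mol/h and L = F − V = 182.9 mol/h.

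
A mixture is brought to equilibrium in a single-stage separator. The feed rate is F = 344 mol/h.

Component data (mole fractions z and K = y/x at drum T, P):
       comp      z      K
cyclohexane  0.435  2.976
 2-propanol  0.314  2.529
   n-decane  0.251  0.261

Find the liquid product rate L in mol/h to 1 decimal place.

L = 44.1 mol/h

Newton iteration, V/F⁰ = 0.5:
  V/F = 0.500: g = 0.4103, g' = -1.010 → V/F = 0.906
  V/F = 0.906: g = -0.0521, g' = -1.603 → V/F = 0.874
  V/F = 0.874: g = -0.0025, g' = -1.454 → V/F = 0.872
Converged at V/F = 0.872.
Then V = V/F·F = 0.8719·344 = 299.9 mol/h and L = F − V = 44.1 mol/h.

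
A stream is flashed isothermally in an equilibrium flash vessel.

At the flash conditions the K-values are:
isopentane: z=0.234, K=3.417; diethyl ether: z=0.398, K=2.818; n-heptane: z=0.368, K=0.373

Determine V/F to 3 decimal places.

Rachford–Rice: g(V/F) = Σ zᵢ(Kᵢ−1)/(1+V/F(Kᵢ−1)) = 0.
Feasibility: ΣzᵢKᵢ = 2.058, Σzᵢ/Kᵢ = 1.196 — both > 1, two phases present.
Newton iteration, V/F⁰ = 0.5:
  V/F = 0.500: g = 0.2990, g' = -0.948 → V/F = 0.815
  V/F = 0.815: g = 0.0098, g' = -0.974 → V/F = 0.825
Converged at V/F = 0.825.

V/F = 0.825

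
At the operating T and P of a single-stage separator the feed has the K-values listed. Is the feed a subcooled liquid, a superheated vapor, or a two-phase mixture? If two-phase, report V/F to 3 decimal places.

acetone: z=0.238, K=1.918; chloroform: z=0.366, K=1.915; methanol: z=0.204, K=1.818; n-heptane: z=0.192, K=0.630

ΣzᵢKᵢ = 1.649; Σzᵢ/Kᵢ = 0.732.
Since Σzᵢ/Kᵢ < 1 the mixture is above its dew point — single vapor phase.

superheated vapor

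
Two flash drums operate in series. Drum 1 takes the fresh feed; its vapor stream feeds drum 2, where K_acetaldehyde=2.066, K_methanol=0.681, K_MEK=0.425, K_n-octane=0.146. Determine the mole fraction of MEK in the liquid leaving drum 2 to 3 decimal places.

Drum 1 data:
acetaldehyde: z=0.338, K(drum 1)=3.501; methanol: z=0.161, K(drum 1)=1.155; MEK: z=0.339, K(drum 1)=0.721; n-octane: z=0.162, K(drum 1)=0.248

Drum 1:
Material balance + equilibrium reduce to Σ zᵢ(Kᵢ−1)/(1+ψ₁(Kᵢ−1)) = 0.
Feasibility: ΣzᵢKᵢ = 1.654, Σzᵢ/Kᵢ = 1.359 — both > 1, two phases present.
Newton iteration, ψ₁⁰ = 0.4:
  ψ₁ = 0.400: g = 0.1654, g' = -0.753 → ψ₁ = 0.620
  ψ₁ = 0.620: g = 0.0118, g' = -0.688 → ψ₁ = 0.637
Converged at ψ₁ = 0.637.
Drum-1 compositions:
  acetaldehyde: x = 0.130, y = 0.456
  methanol: x = 0.147, y = 0.169
  MEK: x = 0.412, y = 0.297
  n-octane: x = 0.311, y = 0.077
Drum-2 feed = drum-1 vapor: z₂ = (0.4564, 0.1693, 0.2972, 0.0771).
Drum 2:
Let ψ₂ = V/F and solve Σ zᵢ(Kᵢ−1)/(1+ψ₂(Kᵢ−1)) = 0.
Feasibility: ΣzᵢKᵢ = 1.196, Σzᵢ/Kᵢ = 1.697 — both > 1, two phases present.
Newton iteration, ψ₂⁰ = 0.63:
  ψ₂ = 0.630: g = -0.1870, g' = -0.718 → ψ₂ = 0.369
  ψ₂ = 0.369: g = -0.0253, g' = -0.568 → ψ₂ = 0.325
Converged at ψ₂ = 0.325.
  acetaldehyde: x = 0.339, y = 0.701
  methanol: x = 0.189, y = 0.129
  MEK: x = 0.365, y = 0.155
  n-octane: x = 0.107, y = 0.016

x_MEK (drum 2) = 0.365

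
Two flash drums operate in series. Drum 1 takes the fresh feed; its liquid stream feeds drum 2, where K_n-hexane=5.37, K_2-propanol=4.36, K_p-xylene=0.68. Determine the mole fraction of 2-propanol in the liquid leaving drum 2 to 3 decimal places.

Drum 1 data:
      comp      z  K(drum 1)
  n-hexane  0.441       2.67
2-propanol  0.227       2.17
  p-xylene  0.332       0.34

x_2-propanol (drum 2) = 0.032

Drum 1:
Rachford–Rice: g(ψ₁) = Σ zᵢ(Kᵢ−1)/(1+ψ₁(Kᵢ−1)) = 0.
g(0) = ΣzᵢKᵢ − 1 = 0.783 and g(1) = 1 − Σzᵢ/Kᵢ = -0.246, so a root lies in (0, 1).
Newton iteration, ψ₁⁰ = 0.5:
  ψ₁ = 0.500: g = 0.2419, g' = -0.811 → ψ₁ = 0.798
  ψ₁ = 0.798: g = -0.0101, g' = -0.955 → ψ₁ = 0.788
Converged at ψ₁ = 0.788.
Drum-1 compositions:
  n-hexane: x = 0.190, y = 0.509
  2-propanol: x = 0.118, y = 0.256
  p-xylene: x = 0.691, y = 0.235
Drum-2 feed = drum-1 liquid: z₂ = (0.1905, 0.1181, 0.6914).
Drum 2:
Rachford–Rice: g(ψ₂) = Σ zᵢ(Kᵢ−1)/(1+ψ₂(Kᵢ−1)) = 0.
Check two-phase: ΣzᵢKᵢ = 2.008 > 1 and Σzᵢ/Kᵢ = 1.079 > 1, so g(0) = 1.008 > 0 and g(1) = -0.079 < 0.
Iterate (Newton) starting at ψ₂ = 0.6:
  ψ₂ = 0.600: g = 0.0876, g' = -0.532 → ψ₂ = 0.765
  ψ₂ = 0.765: g = 0.0101, g' = -0.422 → ψ₂ = 0.788
  ψ₂ = 0.788: g = 0.0001, g' = -0.411 → ψ₂ = 0.789
Converged at ψ₂ = 0.789.
  n-hexane: x = 0.043, y = 0.230
  2-propanol: x = 0.032, y = 0.141
  p-xylene: x = 0.925, y = 0.629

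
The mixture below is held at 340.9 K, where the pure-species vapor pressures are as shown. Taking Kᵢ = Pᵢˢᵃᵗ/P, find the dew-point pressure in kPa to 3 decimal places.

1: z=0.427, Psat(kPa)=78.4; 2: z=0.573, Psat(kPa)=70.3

Pdew = 73.544 kPa

At the dew point ψ → 1, so Σzᵢ/Kᵢ = 1 with Kᵢ = Pᵢˢᵃᵗ/P ⇒ 1/P = Σzᵢ/Pᵢˢᵃᵗ.
1/P = 0.427/78.4 + 0.573/70.3 = 0.013597 ⇒ P = 73.544 kPa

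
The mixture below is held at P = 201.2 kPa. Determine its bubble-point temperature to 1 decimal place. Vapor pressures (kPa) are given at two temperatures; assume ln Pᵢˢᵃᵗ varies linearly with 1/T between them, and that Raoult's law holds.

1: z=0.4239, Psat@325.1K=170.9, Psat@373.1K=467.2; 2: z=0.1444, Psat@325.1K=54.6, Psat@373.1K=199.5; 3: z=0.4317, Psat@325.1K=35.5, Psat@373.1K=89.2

Bubble-point temperature: ΣzᵢPᵢˢᵃᵗ(T) = P. Interpolate ln Pᵢˢᵃᵗ = aᵢ + bᵢ/T.
  T = 325.1 K: ΣzᵢPᵢˢᵃᵗ = 95.65 kPa
  T = 373.1 K: ΣzᵢPᵢˢᵃᵗ = 265.36 kPa
  T = 349.1 K: ΣzᵢPᵢˢᵃᵗ = 164.83 kPa
  T = 361.1 K: ΣzᵢPᵢˢᵃᵗ = 210.75 kPa
  T = 355.1 K: ΣzᵢPᵢˢᵃᵗ = 186.75 kPa
  T = 358.1 K: ΣzᵢPᵢˢᵃᵗ = 198.48 kPa
  T = 359.6 K: ΣzᵢPᵢˢᵃᵗ = 204.55 kPa
Interpolating between 358.1 K and 359.6 K gives T ≈ 358.8 K.

T = 358.8 K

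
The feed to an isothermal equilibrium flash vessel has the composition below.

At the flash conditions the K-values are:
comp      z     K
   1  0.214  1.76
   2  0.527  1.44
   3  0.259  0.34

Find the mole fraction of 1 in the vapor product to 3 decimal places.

Newton iteration, β⁰ = 0.5:
  β = 0.500: g = 0.0528, g' = -0.385 → β = 0.637
  β = 0.637: g = -0.0043, g' = -0.454 → β = 0.628
Converged at β = 0.628.
Compositions from xᵢ = zᵢ/(1+β(Kᵢ−1)), yᵢ = Kᵢxᵢ:
  1: x = 0.145, y = 0.255
  2: x = 0.413, y = 0.595
  3: x = 0.442, y = 0.150

y_1 = 0.255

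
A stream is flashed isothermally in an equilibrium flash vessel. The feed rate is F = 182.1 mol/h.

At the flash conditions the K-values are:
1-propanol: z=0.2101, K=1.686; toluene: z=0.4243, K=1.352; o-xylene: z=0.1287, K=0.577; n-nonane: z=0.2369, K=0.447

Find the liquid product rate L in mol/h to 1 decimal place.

L = 102.0 mol/h

Let β = V/F and solve Σ zᵢ(Kᵢ−1)/(1+β(Kᵢ−1)) = 0.
Feasibility: ΣzᵢKᵢ = 1.1080, Σzᵢ/Kᵢ = 1.1915 — both > 1, two phases present.
Newton iteration, β⁰ = 0.5:
  β = 0.5000: g = -0.01580, g' = -0.2683 → β = 0.4411
  β = 0.4411: g = -0.00028, g' = -0.2592 → β = 0.4401
Converged at β = 0.4401.
Then V = β·F = 0.4401·182.1 = 80.1 mol/h and L = F − V = 102.0 mol/h.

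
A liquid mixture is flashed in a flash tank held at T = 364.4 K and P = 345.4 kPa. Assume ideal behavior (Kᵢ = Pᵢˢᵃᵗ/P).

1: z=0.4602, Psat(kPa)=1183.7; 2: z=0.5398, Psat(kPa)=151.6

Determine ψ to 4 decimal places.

Raoult's law: Kᵢ = Pᵢˢᵃᵗ/P = Pᵢˢᵃᵗ/345.4.
  K_1 = 1183.7/345.4 = 3.427041, K_2 = 151.6/345.4 = 0.438911
Binary case is linear: z₁(K₁−1)(1+ψ(K₂−1)) + z₂(K₂−1)(1+ψ(K₁−1)) = 0
⇒ ψ = [z₁(K₁−1)+z₂(K₂−1)] / [−(K₁−1)(K₂−1)] = 0.81405/1.36179 = 0.5978

ψ = 0.5978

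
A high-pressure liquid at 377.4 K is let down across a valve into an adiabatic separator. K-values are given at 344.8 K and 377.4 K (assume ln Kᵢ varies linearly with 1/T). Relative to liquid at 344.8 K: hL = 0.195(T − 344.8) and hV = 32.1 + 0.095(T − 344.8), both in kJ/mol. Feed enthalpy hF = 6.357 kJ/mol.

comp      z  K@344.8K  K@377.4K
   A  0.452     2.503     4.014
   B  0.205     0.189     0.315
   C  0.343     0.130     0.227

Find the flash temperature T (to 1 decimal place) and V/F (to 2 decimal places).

T = 346.6 K, V/F = 0.19

Adiabatic flash: solve Rachford–Rice at each trial T, then check hF = ψ·hV(T) + (1−ψ)·hL(T).
  T = 344.8 K: K = (2.503, 0.189, 0.130), RR gives ψ = 0.168, H_out = 5.404 kJ/mol
  T = 377.4 K: K = (4.014, 0.315, 0.227), RR gives ψ = 0.428, H_out = 18.701 kJ/mol
  T = 361.1 K: K = (3.204, 0.247, 0.174), RR gives ψ = 0.317, H_out = 12.832 kJ/mol
  T = 353.0 K: K = (2.842, 0.217, 0.151), RR gives ψ = 0.251, H_out = 9.437 kJ/mol
  T = 348.9 K: K = (2.669, 0.203, 0.140), RR gives ψ = 0.212, H_out = 7.515 kJ/mol
  T = 346.9 K: K = (2.587, 0.196, 0.135), RR gives ψ = 0.191, H_out = 6.512 kJ/mol
Linear interpolation between T = 344.8 (H_out = 5.404) and T = 346.9 (H_out = 6.512) on hF = 6.357 gives T ≈ 346.6 K, at which ψ = 0.19.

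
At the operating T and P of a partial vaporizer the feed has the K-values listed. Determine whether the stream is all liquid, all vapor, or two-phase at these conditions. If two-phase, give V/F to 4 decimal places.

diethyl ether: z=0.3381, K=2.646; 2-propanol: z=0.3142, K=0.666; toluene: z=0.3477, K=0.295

ΣzᵢKᵢ = 1.2064; Σzᵢ/Kᵢ = 1.7782.
Both exceed 1, so a two-phase solution exists.
Let ψ = V/F and solve Σ zᵢ(Kᵢ−1)/(1+ψ(Kᵢ−1)) = 0.
Newton iteration, ψ⁰ = 0.53:
  ψ = 0.5300: g = -0.22165, g' = -0.7535 → ψ = 0.2359
  ψ = 0.2359: g = -0.00705, g' = -0.7653 → ψ = 0.2266
  ψ = 0.2266: g = 0.00003, g' = -0.7717 → ψ = 0.2267
Converged at ψ = 0.2267.

two-phase, V/F = 0.2267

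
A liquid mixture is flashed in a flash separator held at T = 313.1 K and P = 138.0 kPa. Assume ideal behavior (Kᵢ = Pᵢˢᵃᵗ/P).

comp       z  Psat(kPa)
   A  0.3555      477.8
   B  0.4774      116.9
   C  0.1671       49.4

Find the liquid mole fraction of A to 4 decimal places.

x_A = 0.1214

Raoult's law: Kᵢ = Pᵢˢᵃᵗ/P = Pᵢˢᵃᵗ/138.0.
  K_A = 477.8/138.0 = 3.462319, K_B = 116.9/138.0 = 0.847101, K_C = 49.4/138.0 = 0.357971
Let ψ = V/F and solve Σ zᵢ(Kᵢ−1)/(1+ψ(Kᵢ−1)) = 0.
g(0) = ΣzᵢKᵢ − 1 = 0.6951 and g(1) = 1 − Σzᵢ/Kᵢ = -0.1330, so a root lies in (0, 1).
Iterate (Newton) starting at ψ = 0.5:
  ψ = 0.5000: g = 0.15529, g' = -0.5955 → ψ = 0.7608
  ψ = 0.7608: g = 0.01233, g' = -0.5386 → ψ = 0.7837
  ψ = 0.7837: g = -0.00006, g' = -0.5445 → ψ = 0.7836
Converged at ψ = 0.7836.
Compositions from xᵢ = zᵢ/(1+ψ(Kᵢ−1)), yᵢ = Kᵢxᵢ:
  A: x = 0.1214, y = 0.4202
  B: x = 0.5424, y = 0.4595
  C: x = 0.3363, y = 0.1204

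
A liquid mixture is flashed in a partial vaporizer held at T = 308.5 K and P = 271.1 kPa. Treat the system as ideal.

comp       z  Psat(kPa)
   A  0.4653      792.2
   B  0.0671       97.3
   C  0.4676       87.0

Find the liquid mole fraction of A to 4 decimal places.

x_A = 0.2597

Raoult's law: Kᵢ = Pᵢˢᵃᵗ/P = Pᵢˢᵃᵗ/271.1.
  K_A = 792.2/271.1 = 2.922169, K_B = 97.3/271.1 = 0.358908, K_C = 87.0/271.1 = 0.320915
Material balance + equilibrium reduce to Σ zᵢ(Kᵢ−1)/(1+V/F(Kᵢ−1)) = 0.
g(0) = ΣzᵢKᵢ − 1 = 0.5338 and g(1) = 1 − Σzᵢ/Kᵢ = -0.8033, so a root lies in (0, 1).
Iterate (Newton) starting at V/F = 0.5:
  V/F = 0.5000: g = -0.08803, g' = -1.0011 → V/F = 0.4121
  V/F = 0.4121: g = -0.00030, g' = -1.0020 → V/F = 0.4118
Converged at V/F = 0.4118.
Compositions from xᵢ = zᵢ/(1+V/F(Kᵢ−1)), yᵢ = Kᵢxᵢ:
  A: x = 0.2597, y = 0.7590
  B: x = 0.0912, y = 0.0327
  C: x = 0.6491, y = 0.2083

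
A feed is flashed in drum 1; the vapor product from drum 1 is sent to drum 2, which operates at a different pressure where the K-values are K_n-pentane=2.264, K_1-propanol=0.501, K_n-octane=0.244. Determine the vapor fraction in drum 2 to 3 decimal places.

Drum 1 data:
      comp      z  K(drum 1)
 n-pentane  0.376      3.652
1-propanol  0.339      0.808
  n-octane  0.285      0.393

Drum 1:
Iterate (Newton) starting at ψ₁ = 0.5:
  ψ₁ = 0.500: g = 0.1083, g' = -0.721 → ψ₁ = 0.650
  ψ₁ = 0.650: g = 0.0058, g' = -0.659 → ψ₁ = 0.659
Converged at ψ₁ = 0.659.
Drum-1 compositions:
  n-pentane: x = 0.137, y = 0.500
  1-propanol: x = 0.388, y = 0.314
  n-octane: x = 0.475, y = 0.187
Drum-2 feed = drum-1 vapor: z₂ = (0.4997, 0.3136, 0.1867).
Drum 2:
Material balance + equilibrium reduce to Σ zᵢ(Kᵢ−1)/(1+ψ₂(Kᵢ−1)) = 0.
g(0) = ΣzᵢKᵢ − 1 = 0.334 and g(1) = 1 − Σzᵢ/Kᵢ = -0.612, so a root lies in (0, 1).
Newton iteration, ψ₂⁰ = 0.5:
  ψ₂ = 0.500: g = -0.0484, g' = -0.714 → ψ₂ = 0.432
  ψ₂ = 0.432: g = -0.0007, g' = -0.696 → ψ₂ = 0.431
Converged at ψ₂ = 0.431.
  n-pentane: x = 0.323, y = 0.732
  1-propanol: x = 0.400, y = 0.200
  n-octane: x = 0.277, y = 0.068

V/F (drum 2) = 0.431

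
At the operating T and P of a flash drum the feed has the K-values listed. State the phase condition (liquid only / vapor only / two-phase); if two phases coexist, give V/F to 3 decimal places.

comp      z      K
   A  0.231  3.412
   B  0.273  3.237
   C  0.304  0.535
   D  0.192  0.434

ΣzᵢKᵢ = 1.918; Σzᵢ/Kᵢ = 1.163.
Both exceed 1, so a two-phase solution exists.
Material balance + equilibrium reduce to Σ zᵢ(Kᵢ−1)/(1+ψ(Kᵢ−1)) = 0.
Newton iteration, ψ⁰ = 0.5:
  ψ = 0.500: g = 0.2051, g' = -0.812 → ψ = 0.753
  ψ = 0.753: g = 0.0187, g' = -0.701 → ψ = 0.779
Converged at ψ = 0.779.

two-phase, V/F = 0.779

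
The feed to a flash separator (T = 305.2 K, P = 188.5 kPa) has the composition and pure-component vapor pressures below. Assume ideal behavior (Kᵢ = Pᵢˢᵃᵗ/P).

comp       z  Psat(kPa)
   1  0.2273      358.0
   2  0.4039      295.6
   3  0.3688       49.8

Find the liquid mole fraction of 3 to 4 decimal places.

Raoult's law: Kᵢ = Pᵢˢᵃᵗ/P = Pᵢˢᵃᵗ/188.5.
  K_1 = 358.0/188.5 = 1.899204, K_2 = 295.6/188.5 = 1.568170, K_3 = 49.8/188.5 = 0.264191
Material balance + equilibrium reduce to Σ zᵢ(Kᵢ−1)/(1+β(Kᵢ−1)) = 0.
g(0) = ΣzᵢKᵢ − 1 = 0.1625 and g(1) = 1 − Σzᵢ/Kᵢ = -0.7732, so a root lies in (0, 1).
Newton–Raphson from β = 0.55:
  β = 0.5500: g = -0.14424, g' = -0.7214 → β = 0.3501
  β = 0.3501: g = -0.01864, g' = -0.5593 → β = 0.3167
  β = 0.3167: g = -0.00025, g' = -0.5444 → β = 0.3163
Converged at β = 0.3163.
Compositions from xᵢ = zᵢ/(1+β(Kᵢ−1)), yᵢ = Kᵢxᵢ:
  1: x = 0.1770, y = 0.3361
  2: x = 0.3424, y = 0.5369
  3: x = 0.4806, y = 0.1270

x_3 = 0.4806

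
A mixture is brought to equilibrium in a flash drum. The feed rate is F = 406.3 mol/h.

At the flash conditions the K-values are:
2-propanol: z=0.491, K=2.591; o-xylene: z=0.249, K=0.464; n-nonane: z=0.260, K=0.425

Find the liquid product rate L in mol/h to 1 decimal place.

Rachford–Rice: g(V/F) = Σ zᵢ(Kᵢ−1)/(1+V/F(Kᵢ−1)) = 0.
g(0) = ΣzᵢKᵢ − 1 = 0.498 and g(1) = 1 − Σzᵢ/Kᵢ = -0.338, so a root lies in (0, 1).
Iterate (Newton) starting at V/F = 0.5:
  V/F = 0.500: g = 0.0429, g' = -0.688 → V/F = 0.562
  V/F = 0.562: g = 0.0003, g' = -0.681 → V/F = 0.563
Converged at V/F = 0.563.
Then V = V/F·F = 0.5628·406.3 = 228.7 mol/h and L = F − V = 177.6 mol/h.

L = 177.6 mol/h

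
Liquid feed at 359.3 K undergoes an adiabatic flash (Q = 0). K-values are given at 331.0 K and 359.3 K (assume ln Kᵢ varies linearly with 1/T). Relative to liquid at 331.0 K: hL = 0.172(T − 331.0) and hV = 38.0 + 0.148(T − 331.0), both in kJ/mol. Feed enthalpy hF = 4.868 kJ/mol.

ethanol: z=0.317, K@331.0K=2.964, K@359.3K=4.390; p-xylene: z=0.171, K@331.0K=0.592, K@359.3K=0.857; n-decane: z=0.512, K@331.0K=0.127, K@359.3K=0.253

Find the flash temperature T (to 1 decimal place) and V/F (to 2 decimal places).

Adiabatic flash: solve Rachford–Rice at each trial T, then check hF = ψ·hV(T) + (1−ψ)·hL(T).
  T = 331.0 K: K = (2.964, 0.592, 0.127), RR gives ψ = 0.070, H_out = 2.645 kJ/mol
  T = 359.3 K: K = (4.390, 0.857, 0.253), RR gives ψ = 0.310, H_out = 16.456 kJ/mol
  T = 345.1 K: K = (3.634, 0.717, 0.182), RR gives ψ = 0.196, H_out = 9.817 kJ/mol
  T = 338.1 K: K = (3.291, 0.653, 0.153), RR gives ψ = 0.137, H_out = 6.397 kJ/mol
  T = 334.6 K: K = (3.127, 0.623, 0.140), RR gives ψ = 0.105, H_out = 4.593 kJ/mol
  T = 336.4 K: K = (3.211, 0.638, 0.146), RR gives ψ = 0.122, H_out = 5.531 kJ/mol
Linear interpolation between T = 334.6 (H_out = 4.593) and T = 336.4 (H_out = 5.531) on hF = 4.868 gives T ≈ 335.1 K, at which ψ = 0.11.

T = 335.1 K, V/F = 0.11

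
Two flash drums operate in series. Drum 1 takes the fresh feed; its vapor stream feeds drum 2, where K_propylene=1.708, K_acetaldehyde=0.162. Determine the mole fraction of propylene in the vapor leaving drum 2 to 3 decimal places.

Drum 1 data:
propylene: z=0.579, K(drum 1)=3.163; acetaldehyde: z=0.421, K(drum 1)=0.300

y_propylene (drum 2) = 0.926

Drum 1:
Binary case is linear: z₁(K₁−1)(1+ψ₁(K₂−1)) + z₂(K₂−1)(1+ψ₁(K₁−1)) = 0
⇒ ψ₁ = [z₁(K₁−1)+z₂(K₂−1)] / [−(K₁−1)(K₂−1)] = 0.9577/1.5141 = 0.633
Drum-1 compositions:
  propylene: x = 0.244, y = 0.773
  acetaldehyde: x = 0.756, y = 0.227
Drum-2 feed = drum-1 vapor: z₂ = (0.7733, 0.2267).
Drum 2:
Material balance + equilibrium reduce to Σ zᵢ(Kᵢ−1)/(1+ψ₂(Kᵢ−1)) = 0.
Check two-phase: ΣzᵢKᵢ = 1.358 > 1 and Σzᵢ/Kᵢ = 1.852 > 1, so g(0) = 0.358 > 0 and g(1) = -0.852 < 0.
Binary case is linear: z₁(K₁−1)(1+ψ₂(K₂−1)) + z₂(K₂−1)(1+ψ₂(K₁−1)) = 0
⇒ ψ₂ = [z₁(K₁−1)+z₂(K₂−1)] / [−(K₁−1)(K₂−1)] = 0.3576/0.5933 = 0.603
  propylene: x = 0.542, y = 0.926
  acetaldehyde: x = 0.458, y = 0.074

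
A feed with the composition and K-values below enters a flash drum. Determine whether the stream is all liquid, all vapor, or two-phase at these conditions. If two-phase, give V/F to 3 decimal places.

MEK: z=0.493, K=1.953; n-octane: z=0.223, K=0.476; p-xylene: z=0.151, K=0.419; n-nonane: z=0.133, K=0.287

ΣzᵢKᵢ = 1.170; Σzᵢ/Kᵢ = 1.545.
Both exceed 1, so a two-phase solution exists.
Rachford–Rice: g(ψ) = Σ zᵢ(Kᵢ−1)/(1+ψ(Kᵢ−1)) = 0.
Newton iteration, ψ⁰ = 0.47:
  ψ = 0.470: g = -0.0939, g' = -0.571 → ψ = 0.306
  ψ = 0.306: g = -0.0032, g' = -0.541 → ψ = 0.300
Converged at ψ = 0.300.

two-phase, V/F = 0.300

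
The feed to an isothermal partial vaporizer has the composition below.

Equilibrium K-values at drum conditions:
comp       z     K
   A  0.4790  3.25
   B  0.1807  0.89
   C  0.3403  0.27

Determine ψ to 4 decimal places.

Material balance + equilibrium reduce to Σ zᵢ(Kᵢ−1)/(1+ψ(Kᵢ−1)) = 0.
Feasibility: ΣzᵢKᵢ = 1.8095, Σzᵢ/Kᵢ = 1.6108 — both > 1, two phases present.
Newton iteration, ψ⁰ = 0.34:
  ψ = 0.3400: g = 0.25954, g' = -1.1016 → ψ = 0.5756
  ψ = 0.5756: g = 0.01992, g' = -1.0023 → ψ = 0.5955
  ψ = 0.5955: g = -0.00010, g' = -1.0129 → ψ = 0.5954
Converged at ψ = 0.5954.

ψ = 0.5954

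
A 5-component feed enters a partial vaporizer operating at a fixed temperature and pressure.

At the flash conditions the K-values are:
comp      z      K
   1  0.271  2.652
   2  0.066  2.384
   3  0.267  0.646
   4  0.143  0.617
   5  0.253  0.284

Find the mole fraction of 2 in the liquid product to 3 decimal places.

x_2 = 0.049

Newton iteration, ψ⁰ = 0.68:
  ψ = 0.680: g = -0.2937, g' = -0.787 → ψ = 0.307
  ψ = 0.307: g = -0.0389, g' = -0.670 → ψ = 0.249
  ψ = 0.249: g = 0.0008, g' = -0.699 → ψ = 0.250
Converged at ψ = 0.250.
Compositions from xᵢ = zᵢ/(1+ψ(Kᵢ−1)), yᵢ = Kᵢxᵢ:
  1: x = 0.192, y = 0.509
  2: x = 0.049, y = 0.117
  3: x = 0.293, y = 0.189
  4: x = 0.158, y = 0.098
  5: x = 0.308, y = 0.087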